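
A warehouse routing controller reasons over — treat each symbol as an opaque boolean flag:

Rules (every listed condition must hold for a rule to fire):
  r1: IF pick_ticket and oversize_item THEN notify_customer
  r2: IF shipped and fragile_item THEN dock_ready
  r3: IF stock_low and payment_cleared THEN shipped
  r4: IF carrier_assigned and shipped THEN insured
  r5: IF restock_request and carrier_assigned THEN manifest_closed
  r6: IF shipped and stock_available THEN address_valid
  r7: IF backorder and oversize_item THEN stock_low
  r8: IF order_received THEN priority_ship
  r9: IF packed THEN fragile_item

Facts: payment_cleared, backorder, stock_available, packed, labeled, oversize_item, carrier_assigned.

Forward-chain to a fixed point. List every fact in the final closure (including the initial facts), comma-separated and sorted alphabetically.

address_valid, backorder, carrier_assigned, dock_ready, fragile_item, insured, labeled, oversize_item, packed, payment_cleared, shipped, stock_available, stock_low

Round 1: r7 [IF backorder and oversize_item THEN stock_low]; r9 [IF packed THEN fragile_item]. Adds stock_low, fragile_item.
Round 2: r3 [IF stock_low and payment_cleared THEN shipped]. Adds shipped.
Round 3: r2 [IF shipped and fragile_item THEN dock_ready]; r4 [IF carrier_assigned and shipped THEN insured]; r6 [IF shipped and stock_available THEN address_valid]. Adds dock_ready, insured, address_valid.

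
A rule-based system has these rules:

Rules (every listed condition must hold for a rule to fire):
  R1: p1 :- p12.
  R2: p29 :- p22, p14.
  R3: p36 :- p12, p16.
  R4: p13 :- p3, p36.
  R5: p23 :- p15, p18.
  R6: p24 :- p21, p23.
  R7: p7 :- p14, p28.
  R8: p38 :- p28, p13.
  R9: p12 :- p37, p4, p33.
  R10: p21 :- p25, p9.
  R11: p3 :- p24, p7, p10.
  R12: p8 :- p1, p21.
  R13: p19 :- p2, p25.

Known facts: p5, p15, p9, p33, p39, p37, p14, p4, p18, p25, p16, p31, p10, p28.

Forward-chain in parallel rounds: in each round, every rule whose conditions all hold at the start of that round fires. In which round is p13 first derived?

Round 1 fires R5, R7, R9, R10, giving p23, p7, p12, p21.
Round 2 fires R1, R3, R6, giving p1, p36, p24.
Round 3 fires R11, R12, giving p3, p8.
Round 4 fires R4, giving p13.
p13 first appears in round 4.

4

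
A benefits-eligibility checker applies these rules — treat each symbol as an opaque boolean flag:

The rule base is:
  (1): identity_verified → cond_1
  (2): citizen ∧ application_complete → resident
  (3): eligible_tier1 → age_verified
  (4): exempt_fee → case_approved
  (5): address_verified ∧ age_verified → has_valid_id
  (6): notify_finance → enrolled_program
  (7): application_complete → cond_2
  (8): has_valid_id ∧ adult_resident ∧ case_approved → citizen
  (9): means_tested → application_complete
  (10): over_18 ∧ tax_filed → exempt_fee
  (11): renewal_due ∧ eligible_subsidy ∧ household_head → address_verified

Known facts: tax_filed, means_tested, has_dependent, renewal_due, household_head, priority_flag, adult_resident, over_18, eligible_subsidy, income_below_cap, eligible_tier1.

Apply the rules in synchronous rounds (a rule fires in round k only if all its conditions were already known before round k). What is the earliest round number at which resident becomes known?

4

Round 1 — (3), (9), (10), (11), derive age_verified, application_complete, exempt_fee, address_verified.
Round 2 — (4), (5), (7), derive case_approved, has_valid_id, cond_2.
Round 3 — (8), derive citizen.
Round 4 — (2), derive resident.
resident first appears in round 4.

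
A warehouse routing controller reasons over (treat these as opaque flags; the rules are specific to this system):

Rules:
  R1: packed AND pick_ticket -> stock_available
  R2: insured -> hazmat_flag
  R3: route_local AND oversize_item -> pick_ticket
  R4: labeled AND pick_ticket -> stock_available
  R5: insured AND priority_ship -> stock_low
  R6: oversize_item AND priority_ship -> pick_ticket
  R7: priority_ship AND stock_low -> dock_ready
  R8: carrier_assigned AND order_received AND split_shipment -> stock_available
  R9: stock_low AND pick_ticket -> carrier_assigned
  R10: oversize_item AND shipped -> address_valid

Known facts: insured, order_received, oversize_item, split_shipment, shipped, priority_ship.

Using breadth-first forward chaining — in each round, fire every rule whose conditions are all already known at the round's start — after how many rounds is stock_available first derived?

3

Round 1 fires R2, R5, R6, R10, giving hazmat_flag, stock_low, pick_ticket, address_valid.
Round 2 fires R7, R9, giving dock_ready, carrier_assigned.
Round 3 fires R8, giving stock_available.
stock_available first appears in round 3.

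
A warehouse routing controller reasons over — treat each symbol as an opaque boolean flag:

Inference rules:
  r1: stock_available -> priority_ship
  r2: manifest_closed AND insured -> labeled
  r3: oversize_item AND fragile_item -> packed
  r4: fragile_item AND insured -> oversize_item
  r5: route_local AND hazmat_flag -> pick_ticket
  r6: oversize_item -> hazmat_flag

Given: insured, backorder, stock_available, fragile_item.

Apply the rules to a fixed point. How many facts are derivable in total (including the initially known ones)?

[1] r1 [stock_available -> priority_ship]; r4 [fragile_item AND insured -> oversize_item]. ⇒ new: priority_ship, oversize_item.
[2] r3 [oversize_item AND fragile_item -> packed]; r6 [oversize_item -> hazmat_flag]. ⇒ new: packed, hazmat_flag.
Closure: {backorder, fragile_item, hazmat_flag, insured, oversize_item, packed, priority_ship, stock_available} — 8 facts.

8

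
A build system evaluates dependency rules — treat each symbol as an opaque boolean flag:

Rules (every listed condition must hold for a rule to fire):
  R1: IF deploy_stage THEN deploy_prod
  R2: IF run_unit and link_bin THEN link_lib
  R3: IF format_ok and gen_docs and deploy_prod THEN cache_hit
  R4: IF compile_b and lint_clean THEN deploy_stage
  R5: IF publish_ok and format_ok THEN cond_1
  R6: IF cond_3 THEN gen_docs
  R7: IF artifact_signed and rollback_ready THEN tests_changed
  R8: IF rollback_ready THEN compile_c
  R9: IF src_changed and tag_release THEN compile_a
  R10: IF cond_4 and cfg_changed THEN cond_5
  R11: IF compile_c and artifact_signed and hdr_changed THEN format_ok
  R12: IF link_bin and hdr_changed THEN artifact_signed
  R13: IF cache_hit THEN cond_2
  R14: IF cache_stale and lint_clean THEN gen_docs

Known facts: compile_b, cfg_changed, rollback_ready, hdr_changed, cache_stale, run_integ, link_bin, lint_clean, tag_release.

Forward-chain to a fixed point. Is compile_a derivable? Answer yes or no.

[1] R4 [IF compile_b and lint_clean THEN deploy_stage]; R8 [IF rollback_ready THEN compile_c]; R12 [IF link_bin and hdr_changed THEN artifact_signed]; R14 [IF cache_stale and lint_clean THEN gen_docs]. ⇒ new: deploy_stage, compile_c, artifact_signed, gen_docs.
[2] R1 [IF deploy_stage THEN deploy_prod]; R7 [IF artifact_signed and rollback_ready THEN tests_changed]; R11 [IF compile_c and artifact_signed and hdr_changed THEN format_ok]. ⇒ new: deploy_prod, tests_changed, format_ok.
[3] R3 [IF format_ok and gen_docs and deploy_prod THEN cache_hit]. ⇒ new: cache_hit.
[4] R13 [IF cache_hit THEN cond_2]. ⇒ new: cond_2.
Fixed point reached. compile_a is concluded only by R9; R9 needs src_changed (never derived).

no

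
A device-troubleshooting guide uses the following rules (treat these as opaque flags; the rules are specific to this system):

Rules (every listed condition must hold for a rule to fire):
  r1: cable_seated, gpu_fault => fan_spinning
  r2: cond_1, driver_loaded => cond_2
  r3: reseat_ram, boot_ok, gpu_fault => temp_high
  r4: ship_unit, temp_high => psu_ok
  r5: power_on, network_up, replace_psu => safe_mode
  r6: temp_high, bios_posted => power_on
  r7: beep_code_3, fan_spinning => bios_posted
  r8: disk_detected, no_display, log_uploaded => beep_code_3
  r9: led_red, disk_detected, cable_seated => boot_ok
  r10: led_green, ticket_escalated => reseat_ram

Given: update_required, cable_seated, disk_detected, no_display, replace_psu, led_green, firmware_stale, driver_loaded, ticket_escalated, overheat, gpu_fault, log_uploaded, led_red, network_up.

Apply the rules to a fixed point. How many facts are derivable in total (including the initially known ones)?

[1] r1 [cable_seated, gpu_fault => fan_spinning]; r8 [disk_detected, no_display, log_uploaded => beep_code_3]; r9 [led_red, disk_detected, cable_seated => boot_ok]; r10 [led_green, ticket_escalated => reseat_ram]. ⇒ new: fan_spinning, beep_code_3, boot_ok, reseat_ram.
[2] r3 [reseat_ram, boot_ok, gpu_fault => temp_high]; r7 [beep_code_3, fan_spinning => bios_posted]. ⇒ new: temp_high, bios_posted.
[3] r6 [temp_high, bios_posted => power_on]. ⇒ new: power_on.
[4] r5 [power_on, network_up, replace_psu => safe_mode]. ⇒ new: safe_mode.
Closure: {beep_code_3, bios_posted, boot_ok, cable_seated, disk_detected, driver_loaded, fan_spinning, firmware_stale, gpu_fault, led_green, led_red, log_uploaded, network_up, no_display, overheat, power_on, replace_psu, reseat_ram, safe_mode, temp_high, ticket_escalated, update_required} — 22 facts.

22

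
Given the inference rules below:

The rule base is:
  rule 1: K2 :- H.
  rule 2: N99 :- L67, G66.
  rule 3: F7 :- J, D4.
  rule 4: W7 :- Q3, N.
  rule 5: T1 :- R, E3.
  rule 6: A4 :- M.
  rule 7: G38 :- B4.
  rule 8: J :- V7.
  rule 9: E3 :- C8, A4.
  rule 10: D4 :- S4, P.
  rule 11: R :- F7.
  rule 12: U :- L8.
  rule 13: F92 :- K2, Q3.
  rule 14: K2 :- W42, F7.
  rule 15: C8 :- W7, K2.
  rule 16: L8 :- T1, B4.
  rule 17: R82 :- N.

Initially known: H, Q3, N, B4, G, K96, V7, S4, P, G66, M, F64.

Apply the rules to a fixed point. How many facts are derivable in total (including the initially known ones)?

[1] rule 1 [K2 :- H.]; rule 4 [W7 :- Q3, N.]; rule 6 [A4 :- M.]; rule 7 [G38 :- B4.]; rule 8 [J :- V7.]; rule 10 [D4 :- S4, P.]; rule 17 [R82 :- N.]. ⇒ new: K2, W7, A4, G38, J, D4, R82.
[2] rule 3 [F7 :- J, D4.]; rule 13 [F92 :- K2, Q3.]; rule 15 [C8 :- W7, K2.]. ⇒ new: F7, F92, C8.
[3] rule 9 [E3 :- C8, A4.]; rule 11 [R :- F7.]. ⇒ new: E3, R.
[4] rule 5 [T1 :- R, E3.]. ⇒ new: T1.
[5] rule 16 [L8 :- T1, B4.]. ⇒ new: L8.
[6] rule 12 [U :- L8.]. ⇒ new: U.
Closure: {A4, B4, C8, D4, E3, F64, F7, F92, G, G38, G66, H, J, K2, K96, L8, M, N, P, Q3, R, R82, S4, T1, U, V7, W7} — 27 facts.

27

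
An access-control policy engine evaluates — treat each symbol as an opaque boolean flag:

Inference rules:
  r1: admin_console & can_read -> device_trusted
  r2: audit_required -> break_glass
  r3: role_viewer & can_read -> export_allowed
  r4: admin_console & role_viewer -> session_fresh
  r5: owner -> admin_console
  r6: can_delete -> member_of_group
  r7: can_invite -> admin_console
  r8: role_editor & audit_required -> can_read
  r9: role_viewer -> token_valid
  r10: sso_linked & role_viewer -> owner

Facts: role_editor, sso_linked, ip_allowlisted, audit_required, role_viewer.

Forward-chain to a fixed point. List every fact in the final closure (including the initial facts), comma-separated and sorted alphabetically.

Round 1: r2 [audit_required -> break_glass]; r8 [role_editor & audit_required -> can_read]; r9 [role_viewer -> token_valid]; r10 [sso_linked & role_viewer -> owner]. New: break_glass, can_read, token_valid, owner.
Round 2: r3 [role_viewer & can_read -> export_allowed]; r5 [owner -> admin_console]. New: export_allowed, admin_console.
Round 3: r1 [admin_console & can_read -> device_trusted]; r4 [admin_console & role_viewer -> session_fresh]. New: device_trusted, session_fresh.

admin_console, audit_required, break_glass, can_read, device_trusted, export_allowed, ip_allowlisted, owner, role_editor, role_viewer, session_fresh, sso_linked, token_valid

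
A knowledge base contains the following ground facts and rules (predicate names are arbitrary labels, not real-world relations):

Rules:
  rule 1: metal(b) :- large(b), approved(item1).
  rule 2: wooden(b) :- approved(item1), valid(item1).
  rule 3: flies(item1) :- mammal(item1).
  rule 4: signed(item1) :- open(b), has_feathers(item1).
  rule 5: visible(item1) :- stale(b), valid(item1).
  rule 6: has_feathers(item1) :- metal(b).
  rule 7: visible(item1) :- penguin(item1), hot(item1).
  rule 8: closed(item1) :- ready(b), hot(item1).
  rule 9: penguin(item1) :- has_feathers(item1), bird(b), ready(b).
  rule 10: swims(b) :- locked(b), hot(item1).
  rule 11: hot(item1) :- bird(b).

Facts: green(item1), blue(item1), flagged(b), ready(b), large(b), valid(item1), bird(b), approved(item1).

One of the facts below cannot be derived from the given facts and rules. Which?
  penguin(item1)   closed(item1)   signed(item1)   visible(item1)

[1] rule 1 [metal(b) :- large(b), approved(item1).]; rule 2 [wooden(b) :- approved(item1), valid(item1).]; rule 11 [hot(item1) :- bird(b).]. ⇒ new: metal(b), wooden(b), hot(item1).
[2] rule 6 [has_feathers(item1) :- metal(b).]; rule 8 [closed(item1) :- ready(b), hot(item1).]. ⇒ new: has_feathers(item1), closed(item1).
[3] rule 9 [penguin(item1) :- has_feathers(item1), bird(b), ready(b).]. ⇒ new: penguin(item1).
[4] rule 7 [visible(item1) :- penguin(item1), hot(item1).]. ⇒ new: visible(item1).
Derived: visible(item1) (round 4), penguin(item1) (round 3), closed(item1) (round 2). signed(item1) never appears in any round.

signed(item1)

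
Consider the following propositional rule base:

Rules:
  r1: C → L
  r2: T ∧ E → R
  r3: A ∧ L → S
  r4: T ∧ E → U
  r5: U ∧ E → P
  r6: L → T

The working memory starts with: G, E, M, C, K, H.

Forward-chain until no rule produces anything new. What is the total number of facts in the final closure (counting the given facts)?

11

Round 1: r1 [C → L]. New: L.
Round 2: r6 [L → T]. New: T.
Round 3: r2 [T ∧ E → R]; r4 [T ∧ E → U]. New: R, U.
Round 4: r5 [U ∧ E → P]. New: P.
Closure: {C, E, G, H, K, L, M, P, R, T, U} — 11 facts.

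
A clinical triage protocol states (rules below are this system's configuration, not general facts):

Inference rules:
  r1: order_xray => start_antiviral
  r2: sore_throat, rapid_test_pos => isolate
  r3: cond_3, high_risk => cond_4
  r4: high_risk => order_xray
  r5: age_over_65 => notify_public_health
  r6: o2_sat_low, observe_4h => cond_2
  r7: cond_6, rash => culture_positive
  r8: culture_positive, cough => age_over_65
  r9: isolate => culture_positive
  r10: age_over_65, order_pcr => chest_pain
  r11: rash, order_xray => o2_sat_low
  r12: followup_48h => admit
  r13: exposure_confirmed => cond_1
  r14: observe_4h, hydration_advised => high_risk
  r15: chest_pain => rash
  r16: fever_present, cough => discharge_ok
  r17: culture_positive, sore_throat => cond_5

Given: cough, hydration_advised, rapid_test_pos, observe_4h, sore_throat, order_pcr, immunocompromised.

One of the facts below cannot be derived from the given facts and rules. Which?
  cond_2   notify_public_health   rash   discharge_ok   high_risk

discharge_ok

Round 1 — r2, r14, derive isolate, high_risk.
Round 2 — r4, r9, derive order_xray, culture_positive.
Round 3 — r1, r8, r17, derive start_antiviral, age_over_65, cond_5.
Round 4 — r5, r10, derive notify_public_health, chest_pain.
Round 5 — r15, derive rash.
Round 6 — r11, derive o2_sat_low.
Round 7 — r6, derive cond_2.
Derived: notify_public_health (round 4), high_risk (round 1), rash (round 5), cond_2 (round 7). discharge_ok never appears in any round.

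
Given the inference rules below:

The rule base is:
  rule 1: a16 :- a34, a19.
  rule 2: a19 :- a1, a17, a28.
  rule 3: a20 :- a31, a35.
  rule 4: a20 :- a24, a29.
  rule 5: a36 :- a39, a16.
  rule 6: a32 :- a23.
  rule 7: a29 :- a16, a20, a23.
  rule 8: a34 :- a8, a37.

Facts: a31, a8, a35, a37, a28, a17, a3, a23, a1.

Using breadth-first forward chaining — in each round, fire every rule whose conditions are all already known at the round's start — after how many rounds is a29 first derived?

[1] rule 2 [a19 :- a1, a17, a28.]; rule 3 [a20 :- a31, a35.]; rule 6 [a32 :- a23.]; rule 8 [a34 :- a8, a37.]. ⇒ new: a19, a20, a32, a34.
[2] rule 1 [a16 :- a34, a19.]. ⇒ new: a16.
[3] rule 7 [a29 :- a16, a20, a23.]. ⇒ new: a29.
a29 first appears in round 3.

3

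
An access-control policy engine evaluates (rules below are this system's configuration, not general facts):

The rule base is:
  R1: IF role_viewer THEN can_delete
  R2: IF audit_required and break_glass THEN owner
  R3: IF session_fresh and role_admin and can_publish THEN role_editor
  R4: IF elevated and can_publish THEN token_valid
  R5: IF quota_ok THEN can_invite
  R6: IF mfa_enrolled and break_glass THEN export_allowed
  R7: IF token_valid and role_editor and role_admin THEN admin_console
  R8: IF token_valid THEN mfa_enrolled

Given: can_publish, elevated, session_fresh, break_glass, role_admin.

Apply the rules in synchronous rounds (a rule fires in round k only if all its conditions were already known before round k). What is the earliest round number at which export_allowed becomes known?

3

Round 1: R3 [IF session_fresh and role_admin and can_publish THEN role_editor]; R4 [IF elevated and can_publish THEN token_valid]. New: role_editor, token_valid.
Round 2: R7 [IF token_valid and role_editor and role_admin THEN admin_console]; R8 [IF token_valid THEN mfa_enrolled]. New: admin_console, mfa_enrolled.
Round 3: R6 [IF mfa_enrolled and break_glass THEN export_allowed]. New: export_allowed.
export_allowed first appears in round 3.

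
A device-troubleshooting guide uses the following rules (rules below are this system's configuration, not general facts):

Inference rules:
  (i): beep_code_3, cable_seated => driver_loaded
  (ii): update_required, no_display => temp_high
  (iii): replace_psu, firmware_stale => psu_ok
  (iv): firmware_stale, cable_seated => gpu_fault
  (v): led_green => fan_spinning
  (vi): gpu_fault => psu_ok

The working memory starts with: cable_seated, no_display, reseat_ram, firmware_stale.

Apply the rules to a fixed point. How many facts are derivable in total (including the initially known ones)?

Round 1 — (iv), derive gpu_fault.
Round 2 — (vi), derive psu_ok.
Closure: {cable_seated, firmware_stale, gpu_fault, no_display, psu_ok, reseat_ram} — 6 facts.

6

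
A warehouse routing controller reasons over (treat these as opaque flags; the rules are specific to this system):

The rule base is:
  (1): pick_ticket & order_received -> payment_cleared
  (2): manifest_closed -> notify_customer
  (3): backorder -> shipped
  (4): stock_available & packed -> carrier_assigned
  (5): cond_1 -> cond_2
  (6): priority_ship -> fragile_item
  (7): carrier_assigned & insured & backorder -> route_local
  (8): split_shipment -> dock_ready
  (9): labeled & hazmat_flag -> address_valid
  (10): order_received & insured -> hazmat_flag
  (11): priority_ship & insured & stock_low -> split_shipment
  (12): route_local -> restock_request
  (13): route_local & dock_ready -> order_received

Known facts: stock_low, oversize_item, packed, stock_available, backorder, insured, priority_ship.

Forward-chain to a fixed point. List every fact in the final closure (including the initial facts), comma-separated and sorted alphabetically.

Round 1 fires (3), (4), (6), (11), giving shipped, carrier_assigned, fragile_item, split_shipment.
Round 2 fires (7), (8), giving route_local, dock_ready.
Round 3 fires (12), (13), giving restock_request, order_received.
Round 4 fires (10), giving hazmat_flag.

backorder, carrier_assigned, dock_ready, fragile_item, hazmat_flag, insured, order_received, oversize_item, packed, priority_ship, restock_request, route_local, shipped, split_shipment, stock_available, stock_low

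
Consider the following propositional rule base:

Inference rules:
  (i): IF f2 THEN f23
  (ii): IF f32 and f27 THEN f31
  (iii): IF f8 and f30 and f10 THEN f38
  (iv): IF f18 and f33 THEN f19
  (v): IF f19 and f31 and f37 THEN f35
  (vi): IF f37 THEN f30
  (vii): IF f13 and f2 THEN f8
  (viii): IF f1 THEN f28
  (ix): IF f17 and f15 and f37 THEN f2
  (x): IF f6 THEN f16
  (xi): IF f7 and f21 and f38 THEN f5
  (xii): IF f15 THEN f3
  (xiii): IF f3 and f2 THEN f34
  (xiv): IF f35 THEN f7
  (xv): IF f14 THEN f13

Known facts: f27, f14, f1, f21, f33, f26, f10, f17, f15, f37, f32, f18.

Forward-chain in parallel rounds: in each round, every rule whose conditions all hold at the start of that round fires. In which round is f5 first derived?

4

Round 1 fires (ii), (iv), (vi), (viii), (ix), (xii), (xv), giving f31, f19, f30, f28, f2, f3, f13.
Round 2 fires (i), (v), (vii), (xiii), giving f23, f35, f8, f34.
Round 3 fires (iii), (xiv), giving f38, f7.
Round 4 fires (xi), giving f5.
f5 first appears in round 4.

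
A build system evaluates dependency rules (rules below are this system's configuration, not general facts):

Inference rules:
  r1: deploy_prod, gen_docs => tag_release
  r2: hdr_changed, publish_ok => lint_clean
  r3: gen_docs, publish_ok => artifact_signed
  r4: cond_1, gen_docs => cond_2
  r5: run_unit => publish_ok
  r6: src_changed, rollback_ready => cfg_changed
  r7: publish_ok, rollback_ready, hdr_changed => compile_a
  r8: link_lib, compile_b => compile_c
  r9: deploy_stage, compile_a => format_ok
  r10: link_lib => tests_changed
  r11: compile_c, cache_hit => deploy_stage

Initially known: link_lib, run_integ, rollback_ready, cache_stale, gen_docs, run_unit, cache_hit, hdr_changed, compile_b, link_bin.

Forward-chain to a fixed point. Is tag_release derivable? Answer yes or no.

Round 1: r5 [run_unit => publish_ok]; r8 [link_lib, compile_b => compile_c]; r10 [link_lib => tests_changed]. Adds publish_ok, compile_c, tests_changed.
Round 2: r2 [hdr_changed, publish_ok => lint_clean]; r3 [gen_docs, publish_ok => artifact_signed]; r7 [publish_ok, rollback_ready, hdr_changed => compile_a]; r11 [compile_c, cache_hit => deploy_stage]. Adds lint_clean, artifact_signed, compile_a, deploy_stage.
Round 3: r9 [deploy_stage, compile_a => format_ok]. Adds format_ok.
Fixed point reached. tag_release is concluded only by r1; r1 needs deploy_prod (never derived).

no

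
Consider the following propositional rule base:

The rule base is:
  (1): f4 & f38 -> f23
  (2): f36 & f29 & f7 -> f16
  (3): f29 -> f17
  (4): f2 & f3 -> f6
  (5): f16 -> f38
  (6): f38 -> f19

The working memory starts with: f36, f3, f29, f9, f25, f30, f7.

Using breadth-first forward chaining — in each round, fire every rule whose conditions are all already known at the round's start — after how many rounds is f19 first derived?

3

Round 1: (2) [f36 & f29 & f7 -> f16]; (3) [f29 -> f17]. New: f16, f17.
Round 2: (5) [f16 -> f38]. New: f38.
Round 3: (6) [f38 -> f19]. New: f19.
f19 first appears in round 3.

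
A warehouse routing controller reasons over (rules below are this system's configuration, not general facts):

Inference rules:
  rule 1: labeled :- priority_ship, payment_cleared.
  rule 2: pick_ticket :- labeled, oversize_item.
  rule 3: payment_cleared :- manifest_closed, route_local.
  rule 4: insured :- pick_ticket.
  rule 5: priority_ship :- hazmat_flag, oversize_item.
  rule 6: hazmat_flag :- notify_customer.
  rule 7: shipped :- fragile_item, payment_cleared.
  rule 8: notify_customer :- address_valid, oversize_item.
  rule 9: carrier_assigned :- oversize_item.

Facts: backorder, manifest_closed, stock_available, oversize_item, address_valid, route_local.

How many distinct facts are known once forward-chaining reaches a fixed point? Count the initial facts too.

Round 1 — rule 3, rule 8, rule 9, derive payment_cleared, notify_customer, carrier_assigned.
Round 2 — rule 6, derive hazmat_flag.
Round 3 — rule 5, derive priority_ship.
Round 4 — rule 1, derive labeled.
Round 5 — rule 2, derive pick_ticket.
Round 6 — rule 4, derive insured.
Closure: {address_valid, backorder, carrier_assigned, hazmat_flag, insured, labeled, manifest_closed, notify_customer, oversize_item, payment_cleared, pick_ticket, priority_ship, route_local, stock_available} — 14 facts.

14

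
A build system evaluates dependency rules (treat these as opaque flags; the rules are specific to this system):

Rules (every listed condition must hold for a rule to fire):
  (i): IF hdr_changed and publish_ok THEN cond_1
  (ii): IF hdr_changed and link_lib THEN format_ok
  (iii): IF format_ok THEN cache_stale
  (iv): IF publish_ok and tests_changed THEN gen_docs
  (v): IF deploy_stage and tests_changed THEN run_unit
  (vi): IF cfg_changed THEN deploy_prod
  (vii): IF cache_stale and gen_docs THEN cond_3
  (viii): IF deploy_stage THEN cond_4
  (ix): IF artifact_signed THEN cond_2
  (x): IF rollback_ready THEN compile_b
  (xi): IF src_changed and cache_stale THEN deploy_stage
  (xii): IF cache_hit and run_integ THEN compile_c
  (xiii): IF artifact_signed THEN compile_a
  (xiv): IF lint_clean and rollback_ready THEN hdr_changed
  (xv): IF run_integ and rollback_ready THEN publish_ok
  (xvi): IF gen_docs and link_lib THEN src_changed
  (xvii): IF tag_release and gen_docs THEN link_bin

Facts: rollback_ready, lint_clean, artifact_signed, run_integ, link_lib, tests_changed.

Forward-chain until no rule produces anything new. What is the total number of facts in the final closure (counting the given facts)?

20

Round 1 — (ix), (x), (xiii), (xiv), (xv), derive cond_2, compile_b, compile_a, hdr_changed, publish_ok.
Round 2 — (i), (ii), (iv), derive cond_1, format_ok, gen_docs.
Round 3 — (iii), (xvi), derive cache_stale, src_changed.
Round 4 — (vii), (xi), derive cond_3, deploy_stage.
Round 5 — (v), (viii), derive run_unit, cond_4.
Closure: {artifact_signed, cache_stale, compile_a, compile_b, cond_1, cond_2, cond_3, cond_4, deploy_stage, format_ok, gen_docs, hdr_changed, link_lib, lint_clean, publish_ok, rollback_ready, run_integ, run_unit, src_changed, tests_changed} — 20 facts.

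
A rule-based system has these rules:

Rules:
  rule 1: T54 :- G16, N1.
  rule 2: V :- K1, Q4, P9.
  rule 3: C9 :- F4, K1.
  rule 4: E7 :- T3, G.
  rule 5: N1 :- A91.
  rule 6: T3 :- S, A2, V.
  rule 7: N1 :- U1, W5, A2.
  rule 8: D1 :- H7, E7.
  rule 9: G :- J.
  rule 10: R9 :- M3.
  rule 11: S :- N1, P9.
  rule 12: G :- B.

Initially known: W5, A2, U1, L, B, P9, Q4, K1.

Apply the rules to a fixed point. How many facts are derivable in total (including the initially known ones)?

[1] rule 2 [V :- K1, Q4, P9.]; rule 7 [N1 :- U1, W5, A2.]; rule 12 [G :- B.]. ⇒ new: V, N1, G.
[2] rule 11 [S :- N1, P9.]. ⇒ new: S.
[3] rule 6 [T3 :- S, A2, V.]. ⇒ new: T3.
[4] rule 4 [E7 :- T3, G.]. ⇒ new: E7.
Closure: {A2, B, E7, G, K1, L, N1, P9, Q4, S, T3, U1, V, W5} — 14 facts.

14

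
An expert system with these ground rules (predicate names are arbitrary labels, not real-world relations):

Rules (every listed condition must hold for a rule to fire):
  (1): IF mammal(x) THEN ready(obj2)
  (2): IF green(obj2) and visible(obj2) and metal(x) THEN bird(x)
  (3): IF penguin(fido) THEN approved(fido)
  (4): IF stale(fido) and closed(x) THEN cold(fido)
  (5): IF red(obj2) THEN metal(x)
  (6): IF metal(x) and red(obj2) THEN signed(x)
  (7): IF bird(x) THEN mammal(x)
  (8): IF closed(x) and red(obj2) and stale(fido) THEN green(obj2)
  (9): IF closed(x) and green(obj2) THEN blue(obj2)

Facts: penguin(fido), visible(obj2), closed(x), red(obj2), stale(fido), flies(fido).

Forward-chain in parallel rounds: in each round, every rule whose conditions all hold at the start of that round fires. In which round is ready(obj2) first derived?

Round 1 — (3), (4), (5), (8), derive approved(fido), cold(fido), metal(x), green(obj2).
Round 2 — (2), (6), (9), derive bird(x), signed(x), blue(obj2).
Round 3 — (7), derive mammal(x).
Round 4 — (1), derive ready(obj2).
ready(obj2) first appears in round 4.

4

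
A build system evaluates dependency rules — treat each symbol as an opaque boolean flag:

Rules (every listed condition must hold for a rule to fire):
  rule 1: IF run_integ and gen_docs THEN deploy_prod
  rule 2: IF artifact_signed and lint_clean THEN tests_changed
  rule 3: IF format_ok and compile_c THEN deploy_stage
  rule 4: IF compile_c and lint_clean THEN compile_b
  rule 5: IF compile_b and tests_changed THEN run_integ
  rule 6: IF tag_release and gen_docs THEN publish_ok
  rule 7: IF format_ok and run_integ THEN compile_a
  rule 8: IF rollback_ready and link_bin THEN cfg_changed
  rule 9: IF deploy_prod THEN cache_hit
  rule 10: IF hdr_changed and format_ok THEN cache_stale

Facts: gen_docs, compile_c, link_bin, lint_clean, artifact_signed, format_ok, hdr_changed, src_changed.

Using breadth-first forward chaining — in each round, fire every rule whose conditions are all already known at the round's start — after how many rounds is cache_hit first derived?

4

Round 1: rule 2 [IF artifact_signed and lint_clean THEN tests_changed]; rule 3 [IF format_ok and compile_c THEN deploy_stage]; rule 4 [IF compile_c and lint_clean THEN compile_b]; rule 10 [IF hdr_changed and format_ok THEN cache_stale]. Adds tests_changed, deploy_stage, compile_b, cache_stale.
Round 2: rule 5 [IF compile_b and tests_changed THEN run_integ]. Adds run_integ.
Round 3: rule 1 [IF run_integ and gen_docs THEN deploy_prod]; rule 7 [IF format_ok and run_integ THEN compile_a]. Adds deploy_prod, compile_a.
Round 4: rule 9 [IF deploy_prod THEN cache_hit]. Adds cache_hit.
cache_hit first appears in round 4.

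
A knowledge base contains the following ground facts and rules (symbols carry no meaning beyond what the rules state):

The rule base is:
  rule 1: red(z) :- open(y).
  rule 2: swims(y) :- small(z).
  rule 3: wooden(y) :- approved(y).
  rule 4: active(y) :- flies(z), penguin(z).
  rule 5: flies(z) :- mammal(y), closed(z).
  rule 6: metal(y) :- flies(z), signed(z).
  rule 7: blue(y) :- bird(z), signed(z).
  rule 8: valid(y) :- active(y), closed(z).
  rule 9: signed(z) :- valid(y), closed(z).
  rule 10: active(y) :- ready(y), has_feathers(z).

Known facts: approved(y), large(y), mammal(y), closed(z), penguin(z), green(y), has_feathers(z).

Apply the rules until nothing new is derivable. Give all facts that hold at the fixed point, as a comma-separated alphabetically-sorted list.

Round 1 — rule 3, rule 5, derive wooden(y), flies(z).
Round 2 — rule 4, derive active(y).
Round 3 — rule 8, derive valid(y).
Round 4 — rule 9, derive signed(z).
Round 5 — rule 6, derive metal(y).

active(y), approved(y), closed(z), flies(z), green(y), has_feathers(z), large(y), mammal(y), metal(y), penguin(z), signed(z), valid(y), wooden(y)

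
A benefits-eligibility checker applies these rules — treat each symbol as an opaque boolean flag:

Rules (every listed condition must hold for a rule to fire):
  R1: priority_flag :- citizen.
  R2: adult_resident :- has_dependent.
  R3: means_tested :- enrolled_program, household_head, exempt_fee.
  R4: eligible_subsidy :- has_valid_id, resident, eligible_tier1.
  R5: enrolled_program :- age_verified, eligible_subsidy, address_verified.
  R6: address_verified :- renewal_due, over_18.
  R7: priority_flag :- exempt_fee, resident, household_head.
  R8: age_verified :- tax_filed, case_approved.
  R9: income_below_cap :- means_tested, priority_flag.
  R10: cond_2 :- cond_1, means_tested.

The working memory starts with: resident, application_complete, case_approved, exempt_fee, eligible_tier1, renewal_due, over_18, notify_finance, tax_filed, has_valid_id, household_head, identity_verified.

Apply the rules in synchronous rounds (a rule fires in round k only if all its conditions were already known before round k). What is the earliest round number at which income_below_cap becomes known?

4

Round 1 fires R4, R6, R7, R8, giving eligible_subsidy, address_verified, priority_flag, age_verified.
Round 2 fires R5, giving enrolled_program.
Round 3 fires R3, giving means_tested.
Round 4 fires R9, giving income_below_cap.
income_below_cap first appears in round 4.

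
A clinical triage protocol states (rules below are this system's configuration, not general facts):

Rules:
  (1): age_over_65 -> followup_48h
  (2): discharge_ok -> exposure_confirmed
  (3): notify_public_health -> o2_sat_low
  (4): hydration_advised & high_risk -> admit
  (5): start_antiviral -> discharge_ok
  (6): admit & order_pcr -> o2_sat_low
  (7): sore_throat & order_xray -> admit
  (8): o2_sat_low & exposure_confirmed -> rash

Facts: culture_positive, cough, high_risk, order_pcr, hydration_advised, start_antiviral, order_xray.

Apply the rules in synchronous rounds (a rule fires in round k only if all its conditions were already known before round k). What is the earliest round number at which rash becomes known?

3

Round 1 — (4), (5), derive admit, discharge_ok.
Round 2 — (2), (6), derive exposure_confirmed, o2_sat_low.
Round 3 — (8), derive rash.
rash first appears in round 3.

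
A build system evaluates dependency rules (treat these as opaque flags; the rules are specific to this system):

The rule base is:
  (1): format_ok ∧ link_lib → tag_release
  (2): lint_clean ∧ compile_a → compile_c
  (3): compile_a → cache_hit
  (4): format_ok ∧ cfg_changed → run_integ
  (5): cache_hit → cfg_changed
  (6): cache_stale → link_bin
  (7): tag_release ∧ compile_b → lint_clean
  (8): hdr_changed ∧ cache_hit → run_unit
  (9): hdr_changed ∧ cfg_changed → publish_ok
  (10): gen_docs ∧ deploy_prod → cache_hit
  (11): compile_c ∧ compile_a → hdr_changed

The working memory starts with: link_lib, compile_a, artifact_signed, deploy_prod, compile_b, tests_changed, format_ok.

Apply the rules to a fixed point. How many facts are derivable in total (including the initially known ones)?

16

Round 1 fires (1), (3), giving tag_release, cache_hit.
Round 2 fires (5), (7), giving cfg_changed, lint_clean.
Round 3 fires (2), (4), giving compile_c, run_integ.
Round 4 fires (11), giving hdr_changed.
Round 5 fires (8), (9), giving run_unit, publish_ok.
Closure: {artifact_signed, cache_hit, cfg_changed, compile_a, compile_b, compile_c, deploy_prod, format_ok, hdr_changed, link_lib, lint_clean, publish_ok, run_integ, run_unit, tag_release, tests_changed} — 16 facts.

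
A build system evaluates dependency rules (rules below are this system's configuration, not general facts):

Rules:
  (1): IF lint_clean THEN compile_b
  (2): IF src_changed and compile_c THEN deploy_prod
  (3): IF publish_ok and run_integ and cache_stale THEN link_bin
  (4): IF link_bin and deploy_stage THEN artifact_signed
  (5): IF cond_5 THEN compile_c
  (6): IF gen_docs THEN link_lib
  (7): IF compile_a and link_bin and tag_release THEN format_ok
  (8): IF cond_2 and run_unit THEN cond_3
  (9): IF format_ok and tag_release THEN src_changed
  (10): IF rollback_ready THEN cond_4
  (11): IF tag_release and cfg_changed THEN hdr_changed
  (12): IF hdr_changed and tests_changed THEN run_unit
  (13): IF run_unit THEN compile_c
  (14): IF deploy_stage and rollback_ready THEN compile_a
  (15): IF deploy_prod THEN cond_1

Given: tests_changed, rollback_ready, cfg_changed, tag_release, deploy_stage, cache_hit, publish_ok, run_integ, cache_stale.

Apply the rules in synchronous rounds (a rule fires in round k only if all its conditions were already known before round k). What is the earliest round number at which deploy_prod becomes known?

[1] (3) [IF publish_ok and run_integ and cache_stale THEN link_bin]; (10) [IF rollback_ready THEN cond_4]; (11) [IF tag_release and cfg_changed THEN hdr_changed]; (14) [IF deploy_stage and rollback_ready THEN compile_a]. ⇒ new: link_bin, cond_4, hdr_changed, compile_a.
[2] (4) [IF link_bin and deploy_stage THEN artifact_signed]; (7) [IF compile_a and link_bin and tag_release THEN format_ok]; (12) [IF hdr_changed and tests_changed THEN run_unit]. ⇒ new: artifact_signed, format_ok, run_unit.
[3] (9) [IF format_ok and tag_release THEN src_changed]; (13) [IF run_unit THEN compile_c]. ⇒ new: src_changed, compile_c.
[4] (2) [IF src_changed and compile_c THEN deploy_prod]. ⇒ new: deploy_prod.
deploy_prod first appears in round 4.

4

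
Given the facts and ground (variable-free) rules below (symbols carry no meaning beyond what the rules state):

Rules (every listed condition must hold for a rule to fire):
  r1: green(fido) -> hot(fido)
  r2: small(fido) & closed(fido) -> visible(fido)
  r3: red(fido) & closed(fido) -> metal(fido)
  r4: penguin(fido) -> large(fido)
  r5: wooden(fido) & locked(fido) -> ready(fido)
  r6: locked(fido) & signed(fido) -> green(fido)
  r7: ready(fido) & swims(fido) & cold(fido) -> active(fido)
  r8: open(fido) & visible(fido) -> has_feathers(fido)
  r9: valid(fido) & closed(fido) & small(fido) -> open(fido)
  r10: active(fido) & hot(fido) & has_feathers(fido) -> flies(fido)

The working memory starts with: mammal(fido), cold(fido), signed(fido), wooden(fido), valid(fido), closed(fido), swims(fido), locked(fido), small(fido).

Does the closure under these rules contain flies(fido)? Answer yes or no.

[1] r2 [small(fido) & closed(fido) -> visible(fido)]; r5 [wooden(fido) & locked(fido) -> ready(fido)]; r6 [locked(fido) & signed(fido) -> green(fido)]; r9 [valid(fido) & closed(fido) & small(fido) -> open(fido)]. ⇒ new: visible(fido), ready(fido), green(fido), open(fido).
[2] r1 [green(fido) -> hot(fido)]; r7 [ready(fido) & swims(fido) & cold(fido) -> active(fido)]; r8 [open(fido) & visible(fido) -> has_feathers(fido)]. ⇒ new: hot(fido), active(fido), has_feathers(fido).
[3] r10 [active(fido) & hot(fido) & has_feathers(fido) -> flies(fido)]. ⇒ new: flies(fido).
flies(fido) appears in round 3, so it is derivable.

yes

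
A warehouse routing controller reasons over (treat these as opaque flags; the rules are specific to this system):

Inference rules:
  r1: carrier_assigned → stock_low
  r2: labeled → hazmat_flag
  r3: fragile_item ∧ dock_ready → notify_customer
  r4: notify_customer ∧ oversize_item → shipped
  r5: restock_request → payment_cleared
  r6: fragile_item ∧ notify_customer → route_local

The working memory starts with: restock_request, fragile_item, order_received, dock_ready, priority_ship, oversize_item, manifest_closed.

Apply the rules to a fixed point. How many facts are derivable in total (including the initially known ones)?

Round 1: r3 [fragile_item ∧ dock_ready → notify_customer]; r5 [restock_request → payment_cleared]. Adds notify_customer, payment_cleared.
Round 2: r4 [notify_customer ∧ oversize_item → shipped]; r6 [fragile_item ∧ notify_customer → route_local]. Adds shipped, route_local.
Closure: {dock_ready, fragile_item, manifest_closed, notify_customer, order_received, oversize_item, payment_cleared, priority_ship, restock_request, route_local, shipped} — 11 facts.

11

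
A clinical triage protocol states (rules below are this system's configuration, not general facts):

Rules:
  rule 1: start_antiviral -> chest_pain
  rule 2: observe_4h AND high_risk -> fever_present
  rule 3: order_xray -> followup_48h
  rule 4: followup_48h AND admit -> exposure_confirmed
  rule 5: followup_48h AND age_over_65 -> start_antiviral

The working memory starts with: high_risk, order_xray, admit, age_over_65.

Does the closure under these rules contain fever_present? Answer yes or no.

no

Round 1: rule 3 [order_xray -> followup_48h]. New: followup_48h.
Round 2: rule 4 [followup_48h AND admit -> exposure_confirmed]; rule 5 [followup_48h AND age_over_65 -> start_antiviral]. New: exposure_confirmed, start_antiviral.
Round 3: rule 1 [start_antiviral -> chest_pain]. New: chest_pain.
Fixed point reached. fever_present is concluded only by rule 2; rule 2 needs observe_4h (never derived).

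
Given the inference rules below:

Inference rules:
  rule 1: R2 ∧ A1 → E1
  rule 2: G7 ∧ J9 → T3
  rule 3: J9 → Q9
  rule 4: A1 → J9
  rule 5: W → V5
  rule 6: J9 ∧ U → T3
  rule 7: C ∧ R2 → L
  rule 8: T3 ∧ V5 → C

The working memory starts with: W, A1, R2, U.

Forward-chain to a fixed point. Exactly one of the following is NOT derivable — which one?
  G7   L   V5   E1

Round 1: rule 1 [R2 ∧ A1 → E1]; rule 4 [A1 → J9]; rule 5 [W → V5]. New: E1, J9, V5.
Round 2: rule 3 [J9 → Q9]; rule 6 [J9 ∧ U → T3]. New: Q9, T3.
Round 3: rule 8 [T3 ∧ V5 → C]. New: C.
Round 4: rule 7 [C ∧ R2 → L]. New: L.
Derived: E1 (round 1), V5 (round 1), L (round 4). G7 never appears in any round.

G7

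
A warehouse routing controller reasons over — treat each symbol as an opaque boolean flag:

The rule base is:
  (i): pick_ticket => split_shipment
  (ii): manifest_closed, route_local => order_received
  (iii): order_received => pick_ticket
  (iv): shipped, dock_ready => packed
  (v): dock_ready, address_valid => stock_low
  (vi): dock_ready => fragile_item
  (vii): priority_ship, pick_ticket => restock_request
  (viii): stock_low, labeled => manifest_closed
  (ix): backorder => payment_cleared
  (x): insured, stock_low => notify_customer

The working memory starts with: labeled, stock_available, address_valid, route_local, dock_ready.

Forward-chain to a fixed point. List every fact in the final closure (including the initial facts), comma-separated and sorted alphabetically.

address_valid, dock_ready, fragile_item, labeled, manifest_closed, order_received, pick_ticket, route_local, split_shipment, stock_available, stock_low

Round 1 fires (v), (vi), giving stock_low, fragile_item.
Round 2 fires (viii), giving manifest_closed.
Round 3 fires (ii), giving order_received.
Round 4 fires (iii), giving pick_ticket.
Round 5 fires (i), giving split_shipment.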